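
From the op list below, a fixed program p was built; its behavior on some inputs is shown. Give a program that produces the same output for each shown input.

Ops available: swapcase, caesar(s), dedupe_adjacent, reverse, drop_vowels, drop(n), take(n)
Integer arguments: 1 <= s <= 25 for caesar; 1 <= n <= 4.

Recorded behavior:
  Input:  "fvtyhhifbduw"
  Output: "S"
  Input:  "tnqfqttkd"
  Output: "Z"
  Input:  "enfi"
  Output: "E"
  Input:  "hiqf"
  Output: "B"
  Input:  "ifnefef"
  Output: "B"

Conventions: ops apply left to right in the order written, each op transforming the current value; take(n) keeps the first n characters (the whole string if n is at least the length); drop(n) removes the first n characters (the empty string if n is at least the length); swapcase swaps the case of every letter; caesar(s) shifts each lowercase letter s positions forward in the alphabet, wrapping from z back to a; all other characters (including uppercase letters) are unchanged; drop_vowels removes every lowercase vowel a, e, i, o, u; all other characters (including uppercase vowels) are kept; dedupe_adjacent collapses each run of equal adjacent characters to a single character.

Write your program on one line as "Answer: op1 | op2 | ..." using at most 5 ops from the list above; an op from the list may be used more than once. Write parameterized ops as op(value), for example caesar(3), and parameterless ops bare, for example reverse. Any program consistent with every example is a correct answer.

caesar(22) | reverse | dedupe_adjacent | take(1) | swapcase

Check, running the answer program on each example:
  "fvtyhhifbduw" -> "brpuddebxzqs" -> "sqzxbedduprb" -> "sqzxbeduprb" -> "s" -> "S"
  "tnqfqttkd" -> "pjmbmppgz" -> "zgppmbmjp" -> "zgpmbmjp" -> "z" -> "Z"
  "enfi" -> "ajbe" -> "ebja" -> "ebja" -> "e" -> "E"
  "hiqf" -> "demb" -> "bmed" -> "bmed" -> "b" -> "B"
  "ifnefef" -> "ebjabab" -> "babajbe" -> "babajbe" -> "b" -> "B"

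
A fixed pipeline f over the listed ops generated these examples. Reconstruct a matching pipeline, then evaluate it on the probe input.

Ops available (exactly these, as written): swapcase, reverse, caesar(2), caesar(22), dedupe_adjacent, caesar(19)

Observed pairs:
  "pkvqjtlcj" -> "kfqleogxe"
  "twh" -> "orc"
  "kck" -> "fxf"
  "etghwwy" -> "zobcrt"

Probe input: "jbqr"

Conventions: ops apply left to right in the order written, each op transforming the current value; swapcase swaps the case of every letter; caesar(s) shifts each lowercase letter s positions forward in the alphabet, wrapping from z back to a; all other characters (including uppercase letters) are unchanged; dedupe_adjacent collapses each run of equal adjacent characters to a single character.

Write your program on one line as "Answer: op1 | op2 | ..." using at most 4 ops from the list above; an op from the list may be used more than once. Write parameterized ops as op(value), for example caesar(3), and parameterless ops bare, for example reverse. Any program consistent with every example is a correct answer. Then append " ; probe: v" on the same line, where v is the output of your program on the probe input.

dedupe_adjacent | caesar(2) | caesar(19) ; probe: "ewlm"

Check, running the answer program on each example:
  "pkvqjtlcj" -> "pkvqjtlcj" -> "rmxslvnel" -> "kfqleogxe"
  "twh" -> "twh" -> "vyj" -> "orc"
  "kck" -> "kck" -> "mem" -> "fxf"
  "etghwwy" -> "etghwy" -> "gvijya" -> "zobcrt"
  probe: "jbqr" -> "jbqr" -> "ldst" -> "ewlm"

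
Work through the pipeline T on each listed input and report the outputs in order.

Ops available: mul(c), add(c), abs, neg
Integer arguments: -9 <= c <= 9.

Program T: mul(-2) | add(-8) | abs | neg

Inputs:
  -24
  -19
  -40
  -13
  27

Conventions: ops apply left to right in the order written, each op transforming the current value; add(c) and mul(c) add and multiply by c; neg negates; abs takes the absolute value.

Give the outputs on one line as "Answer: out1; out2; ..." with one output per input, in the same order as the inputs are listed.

-40; -30; -72; -18; -62

Execution, op by op:
  -24 -> 48 -> 40 -> 40 -> -40
  -19 -> 38 -> 30 -> 30 -> -30
  -40 -> 80 -> 72 -> 72 -> -72
  -13 -> 26 -> 18 -> 18 -> -18
  27 -> -54 -> -62 -> 62 -> -62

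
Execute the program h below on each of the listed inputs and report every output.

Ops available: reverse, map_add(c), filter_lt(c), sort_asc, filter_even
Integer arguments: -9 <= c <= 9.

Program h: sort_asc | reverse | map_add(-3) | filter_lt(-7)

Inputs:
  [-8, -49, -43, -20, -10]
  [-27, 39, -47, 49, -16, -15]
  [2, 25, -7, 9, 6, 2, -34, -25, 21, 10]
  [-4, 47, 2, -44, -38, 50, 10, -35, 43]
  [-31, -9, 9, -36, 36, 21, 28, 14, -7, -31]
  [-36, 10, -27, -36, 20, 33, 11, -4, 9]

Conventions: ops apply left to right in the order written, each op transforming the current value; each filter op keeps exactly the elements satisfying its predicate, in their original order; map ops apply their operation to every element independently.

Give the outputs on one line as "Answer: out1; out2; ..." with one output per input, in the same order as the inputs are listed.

[-11, -13, -23, -46, -52]; [-18, -19, -30, -50]; [-10, -28, -37]; [-38, -41, -47]; [-10, -12, -34, -34, -39]; [-30, -39, -39]

Execution, op by op:
  [-8, -49, -43, -20, -10] -> [-49, -43, -20, -10, -8] -> [-8, -10, -20, -43, -49] -> [-11, -13, -23, -46, -52] -> [-11, -13, -23, -46, -52]
  [-27, 39, -47, 49, -16, -15] -> [-47, -27, -16, -15, 39, 49] -> [49, 39, -15, -16, -27, -47] -> [46, 36, -18, -19, -30, -50] -> [-18, -19, -30, -50]
  [2, 25, -7, 9, 6, 2, -34, -25, 21, 10] -> [-34, -25, -7, 2, 2, 6, 9, 10, 21, 25] -> [25, 21, 10, 9, 6, 2, 2, -7, -25, -34] -> [22, 18, 7, 6, 3, -1, -1, -10, -28, -37] -> [-10, -28, -37]
  [-4, 47, 2, -44, -38, 50, 10, -35, 43] -> [-44, -38, -35, -4, 2, 10, 43, 47, 50] -> [50, 47, 43, 10, 2, -4, -35, -38, -44] -> [47, 44, 40, 7, -1, -7, -38, -41, -47] -> [-38, -41, -47]
  [-31, -9, 9, -36, 36, 21, 28, 14, -7, -31] -> [-36, -31, -31, -9, -7, 9, 14, 21, 28, 36] -> [36, 28, 21, 14, 9, -7, -9, -31, -31, -36] -> [33, 25, 18, 11, 6, -10, -12, -34, -34, -39] -> [-10, -12, -34, -34, -39]
  [-36, 10, -27, -36, 20, 33, 11, -4, 9] -> [-36, -36, -27, -4, 9, 10, 11, 20, 33] -> [33, 20, 11, 10, 9, -4, -27, -36, -36] -> [30, 17, 8, 7, 6, -7, -30, -39, -39] -> [-30, -39, -39]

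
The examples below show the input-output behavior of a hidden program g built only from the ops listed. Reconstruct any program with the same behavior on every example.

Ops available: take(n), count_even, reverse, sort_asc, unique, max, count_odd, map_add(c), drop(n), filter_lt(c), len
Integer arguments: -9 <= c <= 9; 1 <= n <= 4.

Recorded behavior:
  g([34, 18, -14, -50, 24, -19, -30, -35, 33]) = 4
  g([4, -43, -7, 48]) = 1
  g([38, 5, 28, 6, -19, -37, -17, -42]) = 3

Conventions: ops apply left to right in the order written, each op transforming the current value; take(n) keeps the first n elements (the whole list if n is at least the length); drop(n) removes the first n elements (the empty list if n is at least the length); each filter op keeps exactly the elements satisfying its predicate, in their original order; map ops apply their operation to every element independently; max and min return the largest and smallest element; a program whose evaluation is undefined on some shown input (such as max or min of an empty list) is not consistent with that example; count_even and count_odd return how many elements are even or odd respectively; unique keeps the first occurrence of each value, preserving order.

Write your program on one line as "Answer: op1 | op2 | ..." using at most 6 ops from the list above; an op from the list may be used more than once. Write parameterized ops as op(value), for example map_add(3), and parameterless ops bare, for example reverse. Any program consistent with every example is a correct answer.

sort_asc | drop(3) | map_add(-6) | map_add(-1) | count_odd

Check, running the answer program on each example:
  [34, 18, -14, -50, 24, -19, -30, -35, 33] -> [-50, -35, -30, -19, -14, 18, 24, 33, 34] -> [-19, -14, 18, 24, 33, 34] -> [-25, -20, 12, 18, 27, 28] -> [-26, -21, 11, 17, 26, 27] -> 4
  [4, -43, -7, 48] -> [-43, -7, 4, 48] -> [48] -> [42] -> [41] -> 1
  [38, 5, 28, 6, -19, -37, -17, -42] -> [-42, -37, -19, -17, 5, 6, 28, 38] -> [-17, 5, 6, 28, 38] -> [-23, -1, 0, 22, 32] -> [-24, -2, -1, 21, 31] -> 3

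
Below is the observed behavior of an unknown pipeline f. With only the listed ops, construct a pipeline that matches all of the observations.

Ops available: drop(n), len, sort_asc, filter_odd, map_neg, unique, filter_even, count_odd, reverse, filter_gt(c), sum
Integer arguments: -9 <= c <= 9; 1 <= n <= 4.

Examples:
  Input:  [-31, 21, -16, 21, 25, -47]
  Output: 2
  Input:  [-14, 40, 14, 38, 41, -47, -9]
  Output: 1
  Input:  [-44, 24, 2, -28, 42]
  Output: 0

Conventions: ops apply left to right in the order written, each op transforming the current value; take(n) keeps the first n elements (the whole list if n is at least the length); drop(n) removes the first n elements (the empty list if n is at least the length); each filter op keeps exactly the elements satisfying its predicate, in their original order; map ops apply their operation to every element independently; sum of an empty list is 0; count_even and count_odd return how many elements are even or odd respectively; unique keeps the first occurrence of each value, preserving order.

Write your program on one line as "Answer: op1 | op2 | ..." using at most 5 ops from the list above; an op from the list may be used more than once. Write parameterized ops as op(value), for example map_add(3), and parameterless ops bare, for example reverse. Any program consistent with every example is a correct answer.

filter_odd | reverse | unique | filter_gt(-2) | len

Check, running the answer program on each example:
  [-31, 21, -16, 21, 25, -47] -> [-31, 21, 21, 25, -47] -> [-47, 25, 21, 21, -31] -> [-47, 25, 21, -31] -> [25, 21] -> 2
  [-14, 40, 14, 38, 41, -47, -9] -> [41, -47, -9] -> [-9, -47, 41] -> [-9, -47, 41] -> [41] -> 1
  [-44, 24, 2, -28, 42] -> [] -> [] -> [] -> [] -> 0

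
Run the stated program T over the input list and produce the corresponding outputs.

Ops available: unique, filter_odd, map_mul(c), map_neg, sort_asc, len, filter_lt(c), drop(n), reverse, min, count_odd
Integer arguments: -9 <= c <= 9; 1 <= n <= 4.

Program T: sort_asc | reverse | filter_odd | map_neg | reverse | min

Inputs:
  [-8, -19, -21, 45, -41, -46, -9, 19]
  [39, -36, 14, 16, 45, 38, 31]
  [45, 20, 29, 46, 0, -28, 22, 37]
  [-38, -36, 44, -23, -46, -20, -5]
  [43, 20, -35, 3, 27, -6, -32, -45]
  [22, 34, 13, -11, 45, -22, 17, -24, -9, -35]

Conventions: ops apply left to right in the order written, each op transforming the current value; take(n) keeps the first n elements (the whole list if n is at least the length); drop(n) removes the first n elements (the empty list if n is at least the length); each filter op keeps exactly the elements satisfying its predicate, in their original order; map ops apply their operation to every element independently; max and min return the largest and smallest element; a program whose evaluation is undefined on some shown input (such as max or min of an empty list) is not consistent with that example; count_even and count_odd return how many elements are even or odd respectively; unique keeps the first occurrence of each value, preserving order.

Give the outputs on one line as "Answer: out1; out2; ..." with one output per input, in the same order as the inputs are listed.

Execution, op by op:
  [-8, -19, -21, 45, -41, -46, -9, 19] -> [-46, -41, -21, -19, -9, -8, 19, 45] -> [45, 19, -8, -9, -19, -21, -41, -46] -> [45, 19, -9, -19, -21, -41] -> [-45, -19, 9, 19, 21, 41] -> [41, 21, 19, 9, -19, -45] -> -45
  [39, -36, 14, 16, 45, 38, 31] -> [-36, 14, 16, 31, 38, 39, 45] -> [45, 39, 38, 31, 16, 14, -36] -> [45, 39, 31] -> [-45, -39, -31] -> [-31, -39, -45] -> -45
  [45, 20, 29, 46, 0, -28, 22, 37] -> [-28, 0, 20, 22, 29, 37, 45, 46] -> [46, 45, 37, 29, 22, 20, 0, -28] -> [45, 37, 29] -> [-45, -37, -29] -> [-29, -37, -45] -> -45
  [-38, -36, 44, -23, -46, -20, -5] -> [-46, -38, -36, -23, -20, -5, 44] -> [44, -5, -20, -23, -36, -38, -46] -> [-5, -23] -> [5, 23] -> [23, 5] -> 5
  [43, 20, -35, 3, 27, -6, -32, -45] -> [-45, -35, -32, -6, 3, 20, 27, 43] -> [43, 27, 20, 3, -6, -32, -35, -45] -> [43, 27, 3, -35, -45] -> [-43, -27, -3, 35, 45] -> [45, 35, -3, -27, -43] -> -43
  [22, 34, 13, -11, 45, -22, 17, -24, -9, -35] -> [-35, -24, -22, -11, -9, 13, 17, 22, 34, 45] -> [45, 34, 22, 17, 13, -9, -11, -22, -24, -35] -> [45, 17, 13, -9, -11, -35] -> [-45, -17, -13, 9, 11, 35] -> [35, 11, 9, -13, -17, -45] -> -45

-45; -45; -45; 5; -43; -45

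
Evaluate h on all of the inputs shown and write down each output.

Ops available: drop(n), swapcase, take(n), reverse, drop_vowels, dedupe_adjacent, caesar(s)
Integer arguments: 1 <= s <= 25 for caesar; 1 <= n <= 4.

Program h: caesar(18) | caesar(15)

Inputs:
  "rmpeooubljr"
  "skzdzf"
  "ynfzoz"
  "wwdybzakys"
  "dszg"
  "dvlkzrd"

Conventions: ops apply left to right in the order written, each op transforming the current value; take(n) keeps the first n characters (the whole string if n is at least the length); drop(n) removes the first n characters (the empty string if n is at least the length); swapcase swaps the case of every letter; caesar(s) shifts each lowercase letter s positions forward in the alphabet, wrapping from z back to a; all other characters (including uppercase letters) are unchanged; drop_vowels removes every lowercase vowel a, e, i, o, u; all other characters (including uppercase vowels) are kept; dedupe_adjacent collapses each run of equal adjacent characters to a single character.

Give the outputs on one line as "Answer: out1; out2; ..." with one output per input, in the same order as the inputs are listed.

"ytwlvvbisqy"; "zrgkgm"; "fumgvg"; "ddkfighrfz"; "kzgn"; "kcsrgyk"

Execution, op by op:
  "rmpeooubljr" -> "jehwggmtdbj" -> "ytwlvvbisqy"
  "skzdzf" -> "kcrvrx" -> "zrgkgm"
  "ynfzoz" -> "qfxrgr" -> "fumgvg"
  "wwdybzakys" -> "oovqtrscqk" -> "ddkfighrfz"
  "dszg" -> "vkry" -> "kzgn"
  "dvlkzrd" -> "vndcrjv" -> "kcsrgyk"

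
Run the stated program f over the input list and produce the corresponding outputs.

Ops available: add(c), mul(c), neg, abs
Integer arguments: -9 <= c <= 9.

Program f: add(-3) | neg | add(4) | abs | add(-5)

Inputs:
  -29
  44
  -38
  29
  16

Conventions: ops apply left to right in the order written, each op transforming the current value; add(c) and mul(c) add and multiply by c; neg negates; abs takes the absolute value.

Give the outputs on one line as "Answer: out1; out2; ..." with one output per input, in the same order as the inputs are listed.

31; 32; 40; 17; 4

Execution, op by op:
  -29 -> -32 -> 32 -> 36 -> 36 -> 31
  44 -> 41 -> -41 -> -37 -> 37 -> 32
  -38 -> -41 -> 41 -> 45 -> 45 -> 40
  29 -> 26 -> -26 -> -22 -> 22 -> 17
  16 -> 13 -> -13 -> -9 -> 9 -> 4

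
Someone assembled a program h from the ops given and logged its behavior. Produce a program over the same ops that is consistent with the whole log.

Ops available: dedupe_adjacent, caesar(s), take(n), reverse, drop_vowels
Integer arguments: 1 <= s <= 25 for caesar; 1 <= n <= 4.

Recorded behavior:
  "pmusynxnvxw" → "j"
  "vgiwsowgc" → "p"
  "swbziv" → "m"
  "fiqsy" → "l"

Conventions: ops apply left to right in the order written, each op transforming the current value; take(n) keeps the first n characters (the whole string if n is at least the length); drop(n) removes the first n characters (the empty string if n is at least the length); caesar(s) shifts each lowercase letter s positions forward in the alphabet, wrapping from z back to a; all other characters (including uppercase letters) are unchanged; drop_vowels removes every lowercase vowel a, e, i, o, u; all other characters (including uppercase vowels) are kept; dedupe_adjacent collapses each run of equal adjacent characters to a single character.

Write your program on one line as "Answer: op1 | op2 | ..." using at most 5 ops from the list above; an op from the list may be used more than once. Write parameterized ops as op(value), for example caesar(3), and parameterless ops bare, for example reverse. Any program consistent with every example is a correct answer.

drop_vowels | reverse | caesar(13) | drop_vowels | take(1)

Check, running the answer program on each example:
  "pmusynxnvxw" -> "pmsynxnvxw" -> "wxvnxnysmp" -> "jkiakalfzc" -> "jkklfzc" -> "j"
  "vgiwsowgc" -> "vgwswgc" -> "cgwswgv" -> "ptjfjti" -> "ptjfjt" -> "p"
  "swbziv" -> "swbzv" -> "vzbws" -> "imojf" -> "mjf" -> "m"
  "fiqsy" -> "fqsy" -> "ysqf" -> "lfds" -> "lfds" -> "l"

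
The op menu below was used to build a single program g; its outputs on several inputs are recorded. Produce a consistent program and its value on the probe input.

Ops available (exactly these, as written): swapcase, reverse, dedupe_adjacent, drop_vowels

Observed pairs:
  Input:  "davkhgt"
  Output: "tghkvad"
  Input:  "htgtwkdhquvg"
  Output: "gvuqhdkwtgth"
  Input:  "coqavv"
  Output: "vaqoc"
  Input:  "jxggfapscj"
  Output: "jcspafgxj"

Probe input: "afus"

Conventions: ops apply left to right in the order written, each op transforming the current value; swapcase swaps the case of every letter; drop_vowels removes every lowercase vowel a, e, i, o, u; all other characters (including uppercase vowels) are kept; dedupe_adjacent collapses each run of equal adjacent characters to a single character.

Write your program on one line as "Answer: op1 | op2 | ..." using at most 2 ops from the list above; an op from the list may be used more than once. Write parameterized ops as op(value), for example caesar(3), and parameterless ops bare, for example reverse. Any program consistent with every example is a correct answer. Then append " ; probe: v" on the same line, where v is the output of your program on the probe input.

dedupe_adjacent | reverse ; probe: "sufa"

Check, running the answer program on each example:
  "davkhgt" -> "davkhgt" -> "tghkvad"
  "htgtwkdhquvg" -> "htgtwkdhquvg" -> "gvuqhdkwtgth"
  "coqavv" -> "coqav" -> "vaqoc"
  "jxggfapscj" -> "jxgfapscj" -> "jcspafgxj"
  probe: "afus" -> "afus" -> "sufa"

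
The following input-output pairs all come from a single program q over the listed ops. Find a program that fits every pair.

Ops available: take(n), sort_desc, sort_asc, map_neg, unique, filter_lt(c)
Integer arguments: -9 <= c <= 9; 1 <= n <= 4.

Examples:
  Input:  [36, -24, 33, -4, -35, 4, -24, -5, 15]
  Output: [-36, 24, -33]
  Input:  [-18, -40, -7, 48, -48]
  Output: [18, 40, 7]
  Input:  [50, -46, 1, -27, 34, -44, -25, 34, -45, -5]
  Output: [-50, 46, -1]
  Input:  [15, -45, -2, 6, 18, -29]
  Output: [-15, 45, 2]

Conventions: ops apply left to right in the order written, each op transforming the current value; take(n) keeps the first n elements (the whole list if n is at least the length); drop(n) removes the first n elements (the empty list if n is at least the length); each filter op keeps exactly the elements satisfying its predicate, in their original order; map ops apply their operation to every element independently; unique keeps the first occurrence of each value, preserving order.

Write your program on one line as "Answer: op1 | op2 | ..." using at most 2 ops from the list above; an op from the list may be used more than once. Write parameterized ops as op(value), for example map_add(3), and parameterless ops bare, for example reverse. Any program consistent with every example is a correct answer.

map_neg | take(3)

Check, running the answer program on each example:
  [36, -24, 33, -4, -35, 4, -24, -5, 15] -> [-36, 24, -33, 4, 35, -4, 24, 5, -15] -> [-36, 24, -33]
  [-18, -40, -7, 48, -48] -> [18, 40, 7, -48, 48] -> [18, 40, 7]
  [50, -46, 1, -27, 34, -44, -25, 34, -45, -5] -> [-50, 46, -1, 27, -34, 44, 25, -34, 45, 5] -> [-50, 46, -1]
  [15, -45, -2, 6, 18, -29] -> [-15, 45, 2, -6, -18, 29] -> [-15, 45, 2]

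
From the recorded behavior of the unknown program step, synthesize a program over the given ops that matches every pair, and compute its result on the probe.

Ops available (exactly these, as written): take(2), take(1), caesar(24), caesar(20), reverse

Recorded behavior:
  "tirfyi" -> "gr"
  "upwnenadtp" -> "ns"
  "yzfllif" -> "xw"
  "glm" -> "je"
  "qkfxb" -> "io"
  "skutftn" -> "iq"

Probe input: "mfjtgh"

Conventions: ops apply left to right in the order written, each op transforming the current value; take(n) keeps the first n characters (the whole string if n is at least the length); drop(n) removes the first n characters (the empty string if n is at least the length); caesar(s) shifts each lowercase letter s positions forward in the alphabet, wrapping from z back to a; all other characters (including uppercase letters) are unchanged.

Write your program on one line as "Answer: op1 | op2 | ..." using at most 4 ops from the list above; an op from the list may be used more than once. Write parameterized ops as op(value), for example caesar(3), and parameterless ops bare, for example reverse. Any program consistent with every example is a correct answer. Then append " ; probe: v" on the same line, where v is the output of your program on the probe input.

take(2) | reverse | caesar(24) ; probe: "dk"

Check, running the answer program on each example:
  "tirfyi" -> "ti" -> "it" -> "gr"
  "upwnenadtp" -> "up" -> "pu" -> "ns"
  "yzfllif" -> "yz" -> "zy" -> "xw"
  "glm" -> "gl" -> "lg" -> "je"
  "qkfxb" -> "qk" -> "kq" -> "io"
  "skutftn" -> "sk" -> "ks" -> "iq"
  probe: "mfjtgh" -> "mf" -> "fm" -> "dk"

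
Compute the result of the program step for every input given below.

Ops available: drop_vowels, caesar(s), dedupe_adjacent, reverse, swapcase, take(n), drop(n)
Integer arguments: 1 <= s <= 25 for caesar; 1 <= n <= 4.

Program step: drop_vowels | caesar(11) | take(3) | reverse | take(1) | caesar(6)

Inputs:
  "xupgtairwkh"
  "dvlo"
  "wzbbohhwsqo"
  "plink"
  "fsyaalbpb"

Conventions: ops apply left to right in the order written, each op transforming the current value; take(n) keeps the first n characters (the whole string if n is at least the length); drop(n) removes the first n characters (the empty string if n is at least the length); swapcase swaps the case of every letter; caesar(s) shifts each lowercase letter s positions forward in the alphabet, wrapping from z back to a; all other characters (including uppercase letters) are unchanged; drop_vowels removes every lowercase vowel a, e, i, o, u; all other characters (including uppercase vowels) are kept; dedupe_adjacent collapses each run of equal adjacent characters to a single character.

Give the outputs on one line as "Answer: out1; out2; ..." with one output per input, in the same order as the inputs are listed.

"x"; "c"; "s"; "e"; "p"

Execution, op by op:
  "xupgtairwkh" -> "xpgtrwkh" -> "iarechvs" -> "iar" -> "rai" -> "r" -> "x"
  "dvlo" -> "dvl" -> "ogw" -> "ogw" -> "wgo" -> "w" -> "c"
  "wzbbohhwsqo" -> "wzbbhhwsq" -> "hkmmsshdb" -> "hkm" -> "mkh" -> "m" -> "s"
  "plink" -> "plnk" -> "awyv" -> "awy" -> "ywa" -> "y" -> "e"
  "fsyaalbpb" -> "fsylbpb" -> "qdjwmam" -> "qdj" -> "jdq" -> "j" -> "p"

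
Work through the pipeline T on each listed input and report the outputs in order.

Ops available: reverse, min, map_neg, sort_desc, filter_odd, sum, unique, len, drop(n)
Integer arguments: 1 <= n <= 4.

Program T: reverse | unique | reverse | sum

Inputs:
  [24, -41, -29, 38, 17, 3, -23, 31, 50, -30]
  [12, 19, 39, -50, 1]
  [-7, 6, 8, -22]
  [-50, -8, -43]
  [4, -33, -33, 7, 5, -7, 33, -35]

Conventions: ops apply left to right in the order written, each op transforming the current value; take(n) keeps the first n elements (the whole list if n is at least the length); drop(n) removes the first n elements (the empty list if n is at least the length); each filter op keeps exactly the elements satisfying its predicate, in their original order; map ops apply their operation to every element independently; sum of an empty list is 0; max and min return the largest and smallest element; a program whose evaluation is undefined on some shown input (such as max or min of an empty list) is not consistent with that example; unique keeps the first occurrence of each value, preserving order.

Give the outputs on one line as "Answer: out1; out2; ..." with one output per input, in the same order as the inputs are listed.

40; 21; -15; -101; -26

Execution, op by op:
  [24, -41, -29, 38, 17, 3, -23, 31, 50, -30] -> [-30, 50, 31, -23, 3, 17, 38, -29, -41, 24] -> [-30, 50, 31, -23, 3, 17, 38, -29, -41, 24] -> [24, -41, -29, 38, 17, 3, -23, 31, 50, -30] -> 40
  [12, 19, 39, -50, 1] -> [1, -50, 39, 19, 12] -> [1, -50, 39, 19, 12] -> [12, 19, 39, -50, 1] -> 21
  [-7, 6, 8, -22] -> [-22, 8, 6, -7] -> [-22, 8, 6, -7] -> [-7, 6, 8, -22] -> -15
  [-50, -8, -43] -> [-43, -8, -50] -> [-43, -8, -50] -> [-50, -8, -43] -> -101
  [4, -33, -33, 7, 5, -7, 33, -35] -> [-35, 33, -7, 5, 7, -33, -33, 4] -> [-35, 33, -7, 5, 7, -33, 4] -> [4, -33, 7, 5, -7, 33, -35] -> -26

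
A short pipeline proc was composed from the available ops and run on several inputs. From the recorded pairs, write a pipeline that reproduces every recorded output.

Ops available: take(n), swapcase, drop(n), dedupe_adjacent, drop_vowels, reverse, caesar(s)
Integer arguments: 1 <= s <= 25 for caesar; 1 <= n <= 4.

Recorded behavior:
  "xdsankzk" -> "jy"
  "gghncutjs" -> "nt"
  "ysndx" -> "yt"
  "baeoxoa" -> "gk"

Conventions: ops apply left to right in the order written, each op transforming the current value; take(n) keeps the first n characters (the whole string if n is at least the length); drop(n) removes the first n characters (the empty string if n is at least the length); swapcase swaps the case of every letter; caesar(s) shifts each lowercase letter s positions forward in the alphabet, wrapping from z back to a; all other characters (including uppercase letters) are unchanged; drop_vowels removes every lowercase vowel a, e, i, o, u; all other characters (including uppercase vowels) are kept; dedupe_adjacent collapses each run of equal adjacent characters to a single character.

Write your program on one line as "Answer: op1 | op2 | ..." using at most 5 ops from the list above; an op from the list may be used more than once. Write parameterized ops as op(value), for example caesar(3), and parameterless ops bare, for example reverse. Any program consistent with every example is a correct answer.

dedupe_adjacent | drop(1) | caesar(4) | take(2) | caesar(2)

Check, running the answer program on each example:
  "xdsankzk" -> "xdsankzk" -> "dsankzk" -> "hwerodo" -> "hw" -> "jy"
  "gghncutjs" -> "ghncutjs" -> "hncutjs" -> "lrgyxnw" -> "lr" -> "nt"
  "ysndx" -> "ysndx" -> "sndx" -> "wrhb" -> "wr" -> "yt"
  "baeoxoa" -> "baeoxoa" -> "aeoxoa" -> "eisbse" -> "ei" -> "gk"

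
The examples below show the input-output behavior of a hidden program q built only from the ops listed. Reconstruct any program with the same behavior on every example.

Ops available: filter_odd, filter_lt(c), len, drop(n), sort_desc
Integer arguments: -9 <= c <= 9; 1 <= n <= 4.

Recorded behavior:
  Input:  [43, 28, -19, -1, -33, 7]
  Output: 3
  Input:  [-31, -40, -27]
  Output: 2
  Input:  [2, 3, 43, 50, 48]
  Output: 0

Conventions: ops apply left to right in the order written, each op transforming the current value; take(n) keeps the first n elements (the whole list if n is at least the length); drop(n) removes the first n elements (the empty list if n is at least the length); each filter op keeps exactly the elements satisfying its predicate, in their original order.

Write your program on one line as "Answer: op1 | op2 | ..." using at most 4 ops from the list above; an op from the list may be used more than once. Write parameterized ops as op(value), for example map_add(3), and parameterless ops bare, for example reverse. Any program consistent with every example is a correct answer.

filter_odd | filter_lt(0) | sort_desc | len

Check, running the answer program on each example:
  [43, 28, -19, -1, -33, 7] -> [43, -19, -1, -33, 7] -> [-19, -1, -33] -> [-1, -19, -33] -> 3
  [-31, -40, -27] -> [-31, -27] -> [-31, -27] -> [-27, -31] -> 2
  [2, 3, 43, 50, 48] -> [3, 43] -> [] -> [] -> 0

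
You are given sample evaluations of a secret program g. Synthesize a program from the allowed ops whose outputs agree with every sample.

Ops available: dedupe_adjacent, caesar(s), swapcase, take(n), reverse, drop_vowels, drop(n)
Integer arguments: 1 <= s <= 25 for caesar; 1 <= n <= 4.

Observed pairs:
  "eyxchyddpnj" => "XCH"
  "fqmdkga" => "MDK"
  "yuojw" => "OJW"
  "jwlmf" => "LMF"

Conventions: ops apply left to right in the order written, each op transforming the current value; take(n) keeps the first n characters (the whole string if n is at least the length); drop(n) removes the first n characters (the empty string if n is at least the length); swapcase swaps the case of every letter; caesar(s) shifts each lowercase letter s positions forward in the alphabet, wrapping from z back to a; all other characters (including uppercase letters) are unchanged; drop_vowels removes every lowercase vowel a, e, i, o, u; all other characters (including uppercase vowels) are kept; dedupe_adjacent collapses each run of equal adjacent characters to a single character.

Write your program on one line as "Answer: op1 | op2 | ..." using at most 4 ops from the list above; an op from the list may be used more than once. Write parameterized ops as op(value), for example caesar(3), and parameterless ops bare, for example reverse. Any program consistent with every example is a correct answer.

drop(2) | take(3) | swapcase

Check, running the answer program on each example:
  "eyxchyddpnj" -> "xchyddpnj" -> "xch" -> "XCH"
  "fqmdkga" -> "mdkga" -> "mdk" -> "MDK"
  "yuojw" -> "ojw" -> "ojw" -> "OJW"
  "jwlmf" -> "lmf" -> "lmf" -> "LMF"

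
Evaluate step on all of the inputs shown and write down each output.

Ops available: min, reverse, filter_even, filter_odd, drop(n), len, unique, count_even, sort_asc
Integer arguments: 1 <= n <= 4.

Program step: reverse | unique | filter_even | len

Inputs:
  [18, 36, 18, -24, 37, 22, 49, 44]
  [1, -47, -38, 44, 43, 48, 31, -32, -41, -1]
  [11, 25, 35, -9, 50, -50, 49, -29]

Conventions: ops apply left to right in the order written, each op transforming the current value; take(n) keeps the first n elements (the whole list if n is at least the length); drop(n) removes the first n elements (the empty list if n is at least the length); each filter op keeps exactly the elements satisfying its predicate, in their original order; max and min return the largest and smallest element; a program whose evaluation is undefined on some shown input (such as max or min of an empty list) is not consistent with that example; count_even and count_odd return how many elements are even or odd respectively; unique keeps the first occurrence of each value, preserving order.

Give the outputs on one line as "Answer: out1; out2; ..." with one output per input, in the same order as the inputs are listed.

Execution, op by op:
  [18, 36, 18, -24, 37, 22, 49, 44] -> [44, 49, 22, 37, -24, 18, 36, 18] -> [44, 49, 22, 37, -24, 18, 36] -> [44, 22, -24, 18, 36] -> 5
  [1, -47, -38, 44, 43, 48, 31, -32, -41, -1] -> [-1, -41, -32, 31, 48, 43, 44, -38, -47, 1] -> [-1, -41, -32, 31, 48, 43, 44, -38, -47, 1] -> [-32, 48, 44, -38] -> 4
  [11, 25, 35, -9, 50, -50, 49, -29] -> [-29, 49, -50, 50, -9, 35, 25, 11] -> [-29, 49, -50, 50, -9, 35, 25, 11] -> [-50, 50] -> 2

5; 4; 2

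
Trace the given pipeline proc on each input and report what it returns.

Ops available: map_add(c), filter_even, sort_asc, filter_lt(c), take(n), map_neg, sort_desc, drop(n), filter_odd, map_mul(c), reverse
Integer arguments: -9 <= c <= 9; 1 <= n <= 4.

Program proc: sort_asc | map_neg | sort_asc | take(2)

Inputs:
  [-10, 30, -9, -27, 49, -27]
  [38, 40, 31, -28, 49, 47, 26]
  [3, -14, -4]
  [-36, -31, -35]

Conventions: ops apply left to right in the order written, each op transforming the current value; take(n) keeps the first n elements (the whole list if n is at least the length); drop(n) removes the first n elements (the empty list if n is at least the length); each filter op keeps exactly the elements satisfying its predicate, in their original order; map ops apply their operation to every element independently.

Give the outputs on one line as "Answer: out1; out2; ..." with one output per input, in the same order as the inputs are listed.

[-49, -30]; [-49, -47]; [-3, 4]; [31, 35]

Execution, op by op:
  [-10, 30, -9, -27, 49, -27] -> [-27, -27, -10, -9, 30, 49] -> [27, 27, 10, 9, -30, -49] -> [-49, -30, 9, 10, 27, 27] -> [-49, -30]
  [38, 40, 31, -28, 49, 47, 26] -> [-28, 26, 31, 38, 40, 47, 49] -> [28, -26, -31, -38, -40, -47, -49] -> [-49, -47, -40, -38, -31, -26, 28] -> [-49, -47]
  [3, -14, -4] -> [-14, -4, 3] -> [14, 4, -3] -> [-3, 4, 14] -> [-3, 4]
  [-36, -31, -35] -> [-36, -35, -31] -> [36, 35, 31] -> [31, 35, 36] -> [31, 35]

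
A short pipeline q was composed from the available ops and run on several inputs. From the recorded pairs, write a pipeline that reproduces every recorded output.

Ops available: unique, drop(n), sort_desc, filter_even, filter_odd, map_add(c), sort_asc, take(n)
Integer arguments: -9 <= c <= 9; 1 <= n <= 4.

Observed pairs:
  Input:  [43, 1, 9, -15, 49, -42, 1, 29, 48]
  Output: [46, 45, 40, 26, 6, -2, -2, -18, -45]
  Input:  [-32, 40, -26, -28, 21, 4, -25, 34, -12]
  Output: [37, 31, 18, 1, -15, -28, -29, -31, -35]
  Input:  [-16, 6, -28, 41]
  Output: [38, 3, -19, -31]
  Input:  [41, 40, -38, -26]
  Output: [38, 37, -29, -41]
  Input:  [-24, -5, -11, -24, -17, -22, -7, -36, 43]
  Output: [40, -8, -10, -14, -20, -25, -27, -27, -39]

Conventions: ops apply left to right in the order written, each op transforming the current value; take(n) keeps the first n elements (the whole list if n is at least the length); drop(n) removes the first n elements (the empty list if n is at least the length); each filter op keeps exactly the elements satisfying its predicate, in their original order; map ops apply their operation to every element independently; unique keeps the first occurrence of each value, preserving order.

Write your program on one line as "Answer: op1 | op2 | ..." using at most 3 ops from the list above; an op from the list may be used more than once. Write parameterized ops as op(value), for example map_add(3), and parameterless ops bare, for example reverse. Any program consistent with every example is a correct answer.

map_add(-3) | sort_desc

Check, running the answer program on each example:
  [43, 1, 9, -15, 49, -42, 1, 29, 48] -> [40, -2, 6, -18, 46, -45, -2, 26, 45] -> [46, 45, 40, 26, 6, -2, -2, -18, -45]
  [-32, 40, -26, -28, 21, 4, -25, 34, -12] -> [-35, 37, -29, -31, 18, 1, -28, 31, -15] -> [37, 31, 18, 1, -15, -28, -29, -31, -35]
  [-16, 6, -28, 41] -> [-19, 3, -31, 38] -> [38, 3, -19, -31]
  [41, 40, -38, -26] -> [38, 37, -41, -29] -> [38, 37, -29, -41]
  [-24, -5, -11, -24, -17, -22, -7, -36, 43] -> [-27, -8, -14, -27, -20, -25, -10, -39, 40] -> [40, -8, -10, -14, -20, -25, -27, -27, -39]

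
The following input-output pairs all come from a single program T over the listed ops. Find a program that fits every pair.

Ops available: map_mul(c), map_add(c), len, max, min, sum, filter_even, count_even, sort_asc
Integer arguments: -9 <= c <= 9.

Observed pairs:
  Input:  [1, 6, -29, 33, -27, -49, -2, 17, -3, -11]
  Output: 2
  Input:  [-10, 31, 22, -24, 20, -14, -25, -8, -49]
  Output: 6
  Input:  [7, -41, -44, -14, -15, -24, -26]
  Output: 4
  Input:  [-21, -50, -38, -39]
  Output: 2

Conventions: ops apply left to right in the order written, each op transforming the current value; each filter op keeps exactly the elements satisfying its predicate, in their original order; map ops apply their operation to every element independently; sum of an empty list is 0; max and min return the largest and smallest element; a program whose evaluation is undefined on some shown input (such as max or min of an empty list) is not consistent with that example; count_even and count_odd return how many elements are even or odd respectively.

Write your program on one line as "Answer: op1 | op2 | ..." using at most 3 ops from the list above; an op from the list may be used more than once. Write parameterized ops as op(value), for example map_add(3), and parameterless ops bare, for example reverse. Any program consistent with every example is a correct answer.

filter_even | map_mul(5) | len

Check, running the answer program on each example:
  [1, 6, -29, 33, -27, -49, -2, 17, -3, -11] -> [6, -2] -> [30, -10] -> 2
  [-10, 31, 22, -24, 20, -14, -25, -8, -49] -> [-10, 22, -24, 20, -14, -8] -> [-50, 110, -120, 100, -70, -40] -> 6
  [7, -41, -44, -14, -15, -24, -26] -> [-44, -14, -24, -26] -> [-220, -70, -120, -130] -> 4
  [-21, -50, -38, -39] -> [-50, -38] -> [-250, -190] -> 2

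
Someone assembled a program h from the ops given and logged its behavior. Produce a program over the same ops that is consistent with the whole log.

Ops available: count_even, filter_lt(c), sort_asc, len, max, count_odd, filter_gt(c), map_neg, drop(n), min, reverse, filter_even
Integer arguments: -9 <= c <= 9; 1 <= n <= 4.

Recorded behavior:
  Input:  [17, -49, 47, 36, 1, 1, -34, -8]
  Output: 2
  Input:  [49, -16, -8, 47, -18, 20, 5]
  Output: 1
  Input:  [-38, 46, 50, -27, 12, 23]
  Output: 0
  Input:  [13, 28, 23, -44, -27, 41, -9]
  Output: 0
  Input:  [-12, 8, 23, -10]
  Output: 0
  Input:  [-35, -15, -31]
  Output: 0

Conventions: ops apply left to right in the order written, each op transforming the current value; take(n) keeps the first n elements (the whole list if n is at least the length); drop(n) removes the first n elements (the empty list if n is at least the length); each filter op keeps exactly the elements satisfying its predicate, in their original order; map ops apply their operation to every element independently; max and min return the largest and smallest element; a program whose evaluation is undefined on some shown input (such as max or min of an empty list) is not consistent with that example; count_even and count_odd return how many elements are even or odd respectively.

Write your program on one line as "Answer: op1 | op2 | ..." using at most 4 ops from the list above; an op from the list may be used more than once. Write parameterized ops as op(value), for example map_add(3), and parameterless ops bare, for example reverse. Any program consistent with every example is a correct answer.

filter_gt(-9) | drop(4) | len

Check, running the answer program on each example:
  [17, -49, 47, 36, 1, 1, -34, -8] -> [17, 47, 36, 1, 1, -8] -> [1, -8] -> 2
  [49, -16, -8, 47, -18, 20, 5] -> [49, -8, 47, 20, 5] -> [5] -> 1
  [-38, 46, 50, -27, 12, 23] -> [46, 50, 12, 23] -> [] -> 0
  [13, 28, 23, -44, -27, 41, -9] -> [13, 28, 23, 41] -> [] -> 0
  [-12, 8, 23, -10] -> [8, 23] -> [] -> 0
  [-35, -15, -31] -> [] -> [] -> 0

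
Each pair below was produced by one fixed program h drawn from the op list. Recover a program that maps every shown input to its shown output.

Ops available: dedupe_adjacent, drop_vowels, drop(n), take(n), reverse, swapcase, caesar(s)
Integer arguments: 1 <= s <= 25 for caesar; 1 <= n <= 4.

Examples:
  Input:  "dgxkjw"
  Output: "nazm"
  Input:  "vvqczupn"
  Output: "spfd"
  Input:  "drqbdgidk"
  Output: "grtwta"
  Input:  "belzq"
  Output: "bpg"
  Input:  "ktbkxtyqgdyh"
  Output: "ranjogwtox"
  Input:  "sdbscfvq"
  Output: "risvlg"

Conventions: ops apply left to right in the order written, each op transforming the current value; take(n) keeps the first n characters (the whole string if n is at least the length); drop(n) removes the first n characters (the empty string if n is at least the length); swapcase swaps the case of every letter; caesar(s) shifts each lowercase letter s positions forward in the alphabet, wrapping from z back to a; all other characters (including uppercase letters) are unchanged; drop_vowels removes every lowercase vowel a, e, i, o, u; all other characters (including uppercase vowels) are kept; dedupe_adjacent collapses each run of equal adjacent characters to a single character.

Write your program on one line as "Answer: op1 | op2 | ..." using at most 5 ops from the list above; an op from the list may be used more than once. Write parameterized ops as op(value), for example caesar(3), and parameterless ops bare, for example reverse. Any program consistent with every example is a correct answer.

dedupe_adjacent | drop(2) | drop_vowels | caesar(16)

Check, running the answer program on each example:
  "dgxkjw" -> "dgxkjw" -> "xkjw" -> "xkjw" -> "nazm"
  "vvqczupn" -> "vqczupn" -> "czupn" -> "czpn" -> "spfd"
  "drqbdgidk" -> "drqbdgidk" -> "qbdgidk" -> "qbdgdk" -> "grtwta"
  "belzq" -> "belzq" -> "lzq" -> "lzq" -> "bpg"
  "ktbkxtyqgdyh" -> "ktbkxtyqgdyh" -> "bkxtyqgdyh" -> "bkxtyqgdyh" -> "ranjogwtox"
  "sdbscfvq" -> "sdbscfvq" -> "bscfvq" -> "bscfvq" -> "risvlg"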